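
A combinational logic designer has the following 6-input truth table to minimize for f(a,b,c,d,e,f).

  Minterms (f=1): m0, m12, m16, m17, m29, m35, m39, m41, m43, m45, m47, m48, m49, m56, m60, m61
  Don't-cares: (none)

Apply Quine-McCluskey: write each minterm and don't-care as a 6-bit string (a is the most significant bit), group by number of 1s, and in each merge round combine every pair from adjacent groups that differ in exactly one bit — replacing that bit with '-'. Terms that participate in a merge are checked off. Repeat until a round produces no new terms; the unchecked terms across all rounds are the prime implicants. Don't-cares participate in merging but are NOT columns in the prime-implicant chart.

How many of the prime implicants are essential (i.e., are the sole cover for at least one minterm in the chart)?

Round 0: 000000✓ 001100 010000✓ 010001✓ 011101✓ 100011✓ 100111✓ 101001✓ 101011✓ 101101✓ 101111✓ 110000✓ 110001✓ 111000✓ 111100✓ 111101✓
Round 1: -10000✓ -10001✓ -11101 0-0000 01000-✓ 1-1101 10-011✓ 10-111✓ 100-11✓ 101-01✓ 101-11✓ 1010-1✓ 1011-1✓ 11-000 11000-✓ 111-00 11110-
Round 2: -1000- 10--11 101--1
PIs = {-1000-, -11101, 0-0000, 001100, 1-1101, 10--11, 101--1, 11-000, 111-00, 11110-}
Coverage chart:
  m0: 0-0000 ←essential
  m12: 001100 ←essential
  m16: -1000-,0-0000
  m17: -1000- ←essential
  m29: -11101 ←essential
  m35: 10--11 ←essential
  m39: 10--11 ←essential
  m41: 101--1 ←essential
  m43: 10--11,101--1
  m45: 1-1101,101--1
  m47: 10--11,101--1
  m48: -1000-,11-000
  m49: -1000- ←essential
  m56: 11-000,111-00
  m60: 111-00,11110-
  m61: -11101,1-1101,11110-
Essential: -1000-, -11101, 0-0000, 001100, 10--11, 101--1

6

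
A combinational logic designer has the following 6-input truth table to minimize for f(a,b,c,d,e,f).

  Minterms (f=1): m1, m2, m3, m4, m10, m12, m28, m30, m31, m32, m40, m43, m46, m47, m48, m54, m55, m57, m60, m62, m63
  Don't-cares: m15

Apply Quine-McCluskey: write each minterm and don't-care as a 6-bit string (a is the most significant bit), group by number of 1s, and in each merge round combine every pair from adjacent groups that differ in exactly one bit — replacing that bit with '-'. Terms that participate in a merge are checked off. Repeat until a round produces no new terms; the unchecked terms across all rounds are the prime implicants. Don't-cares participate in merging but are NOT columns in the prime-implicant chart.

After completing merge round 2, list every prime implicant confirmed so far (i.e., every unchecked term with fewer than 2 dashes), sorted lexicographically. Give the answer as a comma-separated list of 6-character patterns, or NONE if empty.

0-1100, 00-010, 00-100, 0000-1, 00001-, 1-0000, 10-000, 101-11, 111001

[col 0] 000001*, 000010*, 000011*, 000100*, 001010*, 001100*, 001111*, 011100*, 011110*, 011111*, 100000*, 101000*, 101011*, 101110*, 101111*, 110000*, 110110*, 110111*, 111001, 111100*, 111110*, 111111*
[col 1] -01111*, -11100*, -11110*, -11111*, 0-1100, 0-1111*, 00-010, 00-100, 0000-1, 00001-, 0111-0*, 01111-*, 1-0000, 1-1110*, 1-1111*, 10-000, 101-11, 10111-*, 11-110*, 11-111*, 11011-*, 1111-0*, 11111-*
[col 2] --1111, -111-0, -1111-, 1-111-, 11-11-
Prime implicants: --1111, -111-0, -1111-, 0-1100, 00-010, 00-100, 0000-1, 00001-, 1-0000, 1-111-, 10-000, 101-11, 11-11-, 111001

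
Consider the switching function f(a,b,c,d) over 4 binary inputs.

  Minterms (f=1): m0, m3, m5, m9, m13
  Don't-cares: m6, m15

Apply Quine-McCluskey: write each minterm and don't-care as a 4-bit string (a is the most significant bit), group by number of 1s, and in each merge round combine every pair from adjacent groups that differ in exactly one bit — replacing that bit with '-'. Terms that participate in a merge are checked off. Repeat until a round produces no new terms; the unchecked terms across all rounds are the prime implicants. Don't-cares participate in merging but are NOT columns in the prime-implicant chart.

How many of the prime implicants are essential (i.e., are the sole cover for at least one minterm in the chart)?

4

Round 0: 0000 0011 0101✓ 0110 1001✓ 1101✓ 1111✓
Round 1: -101 1-01 11-1
PIs = {-101, 0000, 0011, 0110, 1-01, 11-1}
Coverage chart:
  m0: 0000 ←essential
  m3: 0011 ←essential
  m5: -101 ←essential
  m9: 1-01 ←essential
  m13: -101,1-01,11-1
Essential: -101, 0000, 0011, 1-01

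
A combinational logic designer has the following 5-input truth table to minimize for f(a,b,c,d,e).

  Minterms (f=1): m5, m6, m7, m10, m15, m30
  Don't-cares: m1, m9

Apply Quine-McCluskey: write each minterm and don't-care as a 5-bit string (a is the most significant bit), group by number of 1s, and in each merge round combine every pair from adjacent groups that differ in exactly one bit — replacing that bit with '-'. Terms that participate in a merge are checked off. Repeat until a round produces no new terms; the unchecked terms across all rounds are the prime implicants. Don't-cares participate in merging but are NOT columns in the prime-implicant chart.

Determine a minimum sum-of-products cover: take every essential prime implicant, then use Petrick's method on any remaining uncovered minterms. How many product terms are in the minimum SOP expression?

Round 0: 00001✓ 00101✓ 00110✓ 00111✓ 01001✓ 01010 01111✓ 11110
Round 1: 0-001 0-111 00-01 001-1 0011-
PIs = {0-001, 0-111, 00-01, 001-1, 0011-, 01010, 11110}
Coverage chart:
  m5: 00-01,001-1
  m6: 0011- ←essential
  m7: 0-111,001-1,0011-
  m10: 01010 ←essential
  m15: 0-111 ←essential
  m30: 11110 ←essential
Essential: 0-111, 0011-, 01010, 11110
Petrick residual → 00-01
Min cover (5 terms): a'cde + a'b'd'e + a'b'cd + a'bc'de' + abcde'

5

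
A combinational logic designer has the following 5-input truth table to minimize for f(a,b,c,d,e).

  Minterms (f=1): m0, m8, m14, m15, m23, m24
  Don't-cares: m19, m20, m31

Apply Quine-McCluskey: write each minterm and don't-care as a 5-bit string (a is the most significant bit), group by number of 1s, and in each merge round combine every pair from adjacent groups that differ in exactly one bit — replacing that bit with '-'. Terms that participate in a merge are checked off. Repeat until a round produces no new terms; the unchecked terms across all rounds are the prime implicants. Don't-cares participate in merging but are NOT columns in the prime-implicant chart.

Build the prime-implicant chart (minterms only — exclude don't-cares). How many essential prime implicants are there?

[col 0] 00000*, 01000*, 01110*, 01111*, 10011*, 10100, 10111*, 11000*, 11111*
[col 1] -1000, -1111, 0-000, 0111-, 1-111, 10-11
Prime implicants: -1000, -1111, 0-000, 0111-, 1-111, 10-11, 10100
PI chart (minterm → PIs covering it):
  0 | 0-000  (sole → essential)
  8 | -1000,0-000
  14 | 0111-  (sole → essential)
  15 | -1111,0111-
  23 | 1-111,10-11
  24 | -1000  (sole → essential)
Essential prime implicants: -1000, 0-000, 0111-

3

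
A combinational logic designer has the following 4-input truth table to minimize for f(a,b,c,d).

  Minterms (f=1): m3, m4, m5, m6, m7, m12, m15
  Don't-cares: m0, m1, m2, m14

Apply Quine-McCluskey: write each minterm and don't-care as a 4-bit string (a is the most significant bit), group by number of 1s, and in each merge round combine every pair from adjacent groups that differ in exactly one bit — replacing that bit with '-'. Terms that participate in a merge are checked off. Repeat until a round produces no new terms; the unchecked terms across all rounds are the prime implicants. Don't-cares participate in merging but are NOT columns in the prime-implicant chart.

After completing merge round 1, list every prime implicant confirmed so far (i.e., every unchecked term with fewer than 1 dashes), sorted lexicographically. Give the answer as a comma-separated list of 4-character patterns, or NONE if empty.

Round 0: 0000✓ 0001✓ 0010✓ 0011✓ 0100✓ 0101✓ 0110✓ 0111✓ 1100✓ 1110✓ 1111✓
Round 1: -100✓ -110✓ -111✓ 0-00✓ 0-01✓ 0-10✓ 0-11✓ 00-0✓ 00-1✓ 000-✓ 001-✓ 01-0✓ 01-1✓ 010-✓ 011-✓ 11-0✓ 111-✓
Round 2: -1-0 -11- 0--0✓ 0--1✓ 0-0-✓ 0-1-✓ 00--✓ 01--✓
Round 3: 0---
PIs = {-1-0, -11-, 0---}

NONE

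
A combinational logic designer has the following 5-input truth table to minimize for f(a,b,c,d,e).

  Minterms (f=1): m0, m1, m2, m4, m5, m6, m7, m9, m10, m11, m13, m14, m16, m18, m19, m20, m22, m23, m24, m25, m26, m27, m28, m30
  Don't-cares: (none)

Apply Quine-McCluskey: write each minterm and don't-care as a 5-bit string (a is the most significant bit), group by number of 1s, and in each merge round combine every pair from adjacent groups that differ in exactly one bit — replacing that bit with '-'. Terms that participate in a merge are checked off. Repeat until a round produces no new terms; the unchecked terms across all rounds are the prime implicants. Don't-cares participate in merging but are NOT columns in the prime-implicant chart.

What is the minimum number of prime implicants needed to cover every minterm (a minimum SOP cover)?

7

Round 0: 00000✓ 00001✓ 00010✓ 00100✓ 00101✓ 00110✓ 00111✓ 01001✓ 01010✓ 01011✓ 01101✓ 01110✓ 10000✓ 10010✓ 10011✓ 10100✓ 10110✓ 10111✓ 11000✓ 11001✓ 11010✓ 11011✓ 11100✓ 11110✓
Round 1: -0000✓ -0010✓ -0100✓ -0110✓ -0111✓ -1001✓ -1010✓ -1011✓ -1110✓ 0-001✓ 0-010✓ 0-101✓ 0-110✓ 00-00✓ 00-01✓ 00-10✓ 000-0✓ 0000-✓ 001-0✓ 001-1✓ 0010-✓ 0011-✓ 01-01✓ 01-10✓ 010-1✓ 0101-✓ 1-000✓ 1-010✓ 1-011✓ 1-100✓ 1-110✓ 10-00✓ 10-10✓ 10-11✓ 100-0✓ 1001-✓ 101-0✓ 1011-✓ 11-00✓ 11-10✓ 110-0✓ 110-1✓ 1100-✓ 1101-✓ 111-0✓
Round 2: --010✓ --110✓ -0-00✓ -0-10✓ -00-0✓ -01-0✓ -011- -1-10✓ -10-1 -101- 0--01 0--10✓ 00--0✓ 00-0- 001-- 1--00✓ 1--10✓ 1-0-0✓ 1-01- 1-1-0✓ 10--0✓ 10-1- 11--0✓ 110--
Round 3: ---10 -0--0 1---0
PIs = {---10, -0--0, -011-, -10-1, -101-, 0--01, 00-0-, 001--, 1---0, 1-01-, 10-1-, 110--}
Coverage chart:
  m0: -0--0,00-0-
  m1: 0--01,00-0-
  m2: ---10,-0--0
  m4: -0--0,00-0-,001--
  m5: 0--01,00-0-,001--
  m6: ---10,-0--0,-011-,001--
  m7: -011-,001--
  m9: -10-1,0--01
  m10: ---10,-101-
  m11: -10-1,-101-
  m13: 0--01 ←essential
  m14: ---10 ←essential
  m16: -0--0,1---0
  m18: ---10,-0--0,1---0,1-01-,10-1-
  m19: 1-01-,10-1-
  m20: -0--0,1---0
  m22: ---10,-0--0,-011-,1---0,10-1-
  m23: -011-,10-1-
  m24: 1---0,110--
  m25: -10-1,110--
  m26: ---10,-101-,1---0,1-01-,110--
  m27: -10-1,-101-,1-01-,110--
  m28: 1---0 ←essential
  m30: ---10,1---0
Essential: ---10, 0--01, 1---0
Petrick residual → -0--0, -011-, -10-1, 1-01-
Min cover (7 terms): de' + b'e' + b'cd + bc'e + a'd'e + ae' + ac'd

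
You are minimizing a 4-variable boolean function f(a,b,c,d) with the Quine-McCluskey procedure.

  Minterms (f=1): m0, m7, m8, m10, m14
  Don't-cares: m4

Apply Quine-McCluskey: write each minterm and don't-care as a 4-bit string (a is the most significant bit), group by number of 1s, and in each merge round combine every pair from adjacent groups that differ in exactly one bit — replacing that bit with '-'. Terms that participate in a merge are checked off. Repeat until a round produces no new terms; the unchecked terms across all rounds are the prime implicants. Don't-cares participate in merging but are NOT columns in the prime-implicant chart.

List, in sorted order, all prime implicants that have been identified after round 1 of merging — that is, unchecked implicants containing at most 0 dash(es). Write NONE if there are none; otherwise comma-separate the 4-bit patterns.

0111

Round 0: 0000✓ 0100✓ 0111 1000✓ 1010✓ 1110✓
Round 1: -000 0-00 1-10 10-0
PIs = {-000, 0-00, 0111, 1-10, 10-0}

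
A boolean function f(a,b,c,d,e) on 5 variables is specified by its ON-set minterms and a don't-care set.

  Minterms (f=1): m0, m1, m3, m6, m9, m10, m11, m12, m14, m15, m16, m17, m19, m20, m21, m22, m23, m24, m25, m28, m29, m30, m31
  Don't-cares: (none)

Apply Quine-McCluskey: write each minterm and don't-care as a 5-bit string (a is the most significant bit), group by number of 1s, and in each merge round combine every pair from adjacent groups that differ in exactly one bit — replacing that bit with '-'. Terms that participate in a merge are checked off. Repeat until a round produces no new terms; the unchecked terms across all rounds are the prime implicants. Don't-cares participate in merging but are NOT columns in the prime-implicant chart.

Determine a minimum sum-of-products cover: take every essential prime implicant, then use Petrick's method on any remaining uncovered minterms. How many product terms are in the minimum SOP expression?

8

Round 0: 00000✓ 00001✓ 00011✓ 00110✓ 01001✓ 01010✓ 01011✓ 01100✓ 01110✓ 01111✓ 10000✓ 10001✓ 10011✓ 10100✓ 10101✓ 10110✓ 10111✓ 11000✓ 11001✓ 11100✓ 11101✓ 11110✓ 11111✓
Round 1: -0000✓ -0001✓ -0011✓ -0110✓ -1001✓ -1100✓ -1110✓ -1111✓ 0-001✓ 0-011✓ 0-110✓ 000-1✓ 0000-✓ 01-10✓ 01-11✓ 010-1✓ 0101-✓ 011-0✓ 0111-✓ 1-000✓ 1-001✓ 1-100✓ 1-101✓ 1-110✓ 1-111✓ 10-00✓ 10-01✓ 10-11✓ 100-1✓ 1000-✓ 101-0✓ 101-1✓ 1010-✓ 1011-✓ 11-00✓ 11-01✓ 1100-✓ 111-0✓ 111-1✓ 1110-✓ 1111-✓
Round 2: --001 --110 -00-1 -000- -11-0 -111- 0-0-1 01-1- 1--00✓ 1--01✓ 1-00-✓ 1-1-0✓ 1-1-1✓ 1-10-✓ 1-11-✓ 10--1 10-0-✓ 101--✓ 11-0-✓ 111--✓
Round 3: 1--0- 1-1--
PIs = {--001, --110, -00-1, -000-, -11-0, -111-, 0-0-1, 01-1-, 1--0-, 1-1--, 10--1}
Coverage chart:
  m0: -000- ←essential
  m1: --001,-00-1,-000-,0-0-1
  m3: -00-1,0-0-1
  m6: --110 ←essential
  m9: --001,0-0-1
  m10: 01-1- ←essential
  m11: 0-0-1,01-1-
  m12: -11-0 ←essential
  m14: --110,-11-0,-111-,01-1-
  m15: -111-,01-1-
  m16: -000-,1--0-
  m17: --001,-00-1,-000-,1--0-,10--1
  m19: -00-1,10--1
  m20: 1--0-,1-1--
  m21: 1--0-,1-1--,10--1
  m22: --110,1-1--
  m23: 1-1--,10--1
  m24: 1--0- ←essential
  m25: --001,1--0-
  m28: -11-0,1--0-,1-1--
  m29: 1--0-,1-1--
  m30: --110,-11-0,-111-,1-1--
  m31: -111-,1-1--
Essential: --110, -000-, -11-0, 01-1-, 1--0-
Petrick residual → --001, -00-1, 1-1--
Min cover (8 terms): c'd'e + cde' + b'c'e + b'c'd' + bce' + a'bd + ad' + ac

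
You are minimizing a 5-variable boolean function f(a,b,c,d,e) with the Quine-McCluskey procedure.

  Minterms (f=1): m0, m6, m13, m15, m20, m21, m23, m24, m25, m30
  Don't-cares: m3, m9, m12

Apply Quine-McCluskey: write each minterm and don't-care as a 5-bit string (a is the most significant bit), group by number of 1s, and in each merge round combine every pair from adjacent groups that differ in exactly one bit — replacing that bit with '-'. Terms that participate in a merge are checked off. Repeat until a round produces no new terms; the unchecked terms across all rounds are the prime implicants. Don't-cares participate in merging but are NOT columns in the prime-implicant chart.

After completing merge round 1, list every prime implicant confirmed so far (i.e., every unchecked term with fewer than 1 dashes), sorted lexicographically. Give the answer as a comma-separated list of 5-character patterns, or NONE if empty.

00000, 00011, 00110, 11110

[col 0] 00000, 00011, 00110, 01001*, 01100*, 01101*, 01111*, 10100*, 10101*, 10111*, 11000*, 11001*, 11110
[col 1] -1001, 01-01, 011-1, 0110-, 101-1, 1010-, 1100-
Prime implicants: -1001, 00000, 00011, 00110, 01-01, 011-1, 0110-, 101-1, 1010-, 1100-, 11110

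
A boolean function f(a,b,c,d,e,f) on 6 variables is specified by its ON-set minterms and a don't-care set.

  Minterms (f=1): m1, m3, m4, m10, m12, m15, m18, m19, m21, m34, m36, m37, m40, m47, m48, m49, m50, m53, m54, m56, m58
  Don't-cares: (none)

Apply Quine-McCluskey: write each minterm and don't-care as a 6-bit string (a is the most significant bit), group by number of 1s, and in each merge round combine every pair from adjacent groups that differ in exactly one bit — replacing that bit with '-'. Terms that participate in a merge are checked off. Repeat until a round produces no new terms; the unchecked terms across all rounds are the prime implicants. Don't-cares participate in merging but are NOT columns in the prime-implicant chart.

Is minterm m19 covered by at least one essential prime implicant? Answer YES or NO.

[col 0] 000001*, 000011*, 000100*, 001010, 001100*, 001111*, 010010*, 010011*, 010101*, 100010*, 100100*, 100101*, 101000*, 101111*, 110000*, 110001*, 110010*, 110101*, 110110*, 111000*, 111010*
[col 1] -00100, -01111, -10010, -10101, 0-0011, 00-100, 0000-1, 01001-, 1-0010, 1-0101, 1-1000, 10010-, 11-000*, 11-010*, 110-01, 110-10, 1100-0*, 11000-, 1110-0*
[col 2] 11-0-0
Prime implicants: -00100, -01111, -10010, -10101, 0-0011, 00-100, 0000-1, 001010, 01001-, 1-0010, 1-0101, 1-1000, 10010-, 11-0-0, 110-01, 110-10, 11000-
PI chart (minterm → PIs covering it):
  1 | 0000-1  (sole → essential)
  3 | 0-0011,0000-1
  4 | -00100,00-100
  10 | 001010  (sole → essential)
  12 | 00-100  (sole → essential)
  15 | -01111  (sole → essential)
  18 | -10010,01001-
  19 | 0-0011,01001-
  21 | -10101  (sole → essential)
  34 | 1-0010  (sole → essential)
  36 | -00100,10010-
  37 | 1-0101,10010-
  40 | 1-1000  (sole → essential)
  47 | -01111  (sole → essential)
  48 | 11-0-0,11000-
  49 | 110-01,11000-
  50 | -10010,1-0010,11-0-0,110-10
  53 | -10101,1-0101,110-01
  54 | 110-10  (sole → essential)
  56 | 1-1000,11-0-0
  58 | 11-0-0  (sole → essential)
Essential prime implicants: -01111, -10101, 00-100, 0000-1, 001010, 1-0010, 1-1000, 11-0-0, 110-10

NO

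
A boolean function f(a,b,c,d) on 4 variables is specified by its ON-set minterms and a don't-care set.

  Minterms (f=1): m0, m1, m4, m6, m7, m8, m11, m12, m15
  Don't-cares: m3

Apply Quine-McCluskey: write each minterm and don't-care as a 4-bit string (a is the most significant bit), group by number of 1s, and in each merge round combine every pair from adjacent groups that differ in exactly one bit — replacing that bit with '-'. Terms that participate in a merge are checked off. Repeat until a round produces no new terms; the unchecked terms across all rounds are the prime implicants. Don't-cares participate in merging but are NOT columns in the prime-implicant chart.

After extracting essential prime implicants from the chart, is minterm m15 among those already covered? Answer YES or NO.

YES

size-2^0 implicants → 0000(✓)  0001(✓)  0011(✓)  0100(✓)  0110(✓)  0111(✓)  1000(✓)  1011(✓)  1100(✓)  1111(✓)
size-2^1 implicants → -000(✓)  -011(✓)  -100(✓)  -111(✓)  0-00(✓)  0-11(✓)  00-1  000-  01-0  011-  1-00(✓)  1-11(✓)
size-2^2 implicants → --00  --11
Unchecked terms (primes): --00, --11, 00-1, 000-, 01-0, 011-
Minterm coverage:
  m0 ⊆ --00,000-
  m1 ⊆ 00-1,000-
  m4 ⊆ --00,01-0
  m6 ⊆ 01-0,011-
  m7 ⊆ --11,011-
  m8 ⊆ --00 [E]
  m11 ⊆ --11 [E]
  m12 ⊆ --00 [E]
  m15 ⊆ --11 [E]
E = {--00, --11}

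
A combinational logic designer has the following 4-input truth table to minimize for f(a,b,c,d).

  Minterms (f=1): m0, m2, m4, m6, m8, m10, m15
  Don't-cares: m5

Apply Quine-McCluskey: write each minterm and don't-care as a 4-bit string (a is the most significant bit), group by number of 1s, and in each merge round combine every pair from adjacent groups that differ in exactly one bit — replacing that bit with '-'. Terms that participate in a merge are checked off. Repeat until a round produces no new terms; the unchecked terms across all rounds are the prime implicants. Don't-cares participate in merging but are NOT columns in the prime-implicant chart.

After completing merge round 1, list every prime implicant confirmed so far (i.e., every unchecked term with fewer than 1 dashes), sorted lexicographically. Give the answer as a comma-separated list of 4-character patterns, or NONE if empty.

Round 0: 0000✓ 0010✓ 0100✓ 0101✓ 0110✓ 1000✓ 1010✓ 1111
Round 1: -000✓ -010✓ 0-00✓ 0-10✓ 00-0✓ 01-0✓ 010- 10-0✓
Round 2: -0-0 0--0
PIs = {-0-0, 0--0, 010-, 1111}

1111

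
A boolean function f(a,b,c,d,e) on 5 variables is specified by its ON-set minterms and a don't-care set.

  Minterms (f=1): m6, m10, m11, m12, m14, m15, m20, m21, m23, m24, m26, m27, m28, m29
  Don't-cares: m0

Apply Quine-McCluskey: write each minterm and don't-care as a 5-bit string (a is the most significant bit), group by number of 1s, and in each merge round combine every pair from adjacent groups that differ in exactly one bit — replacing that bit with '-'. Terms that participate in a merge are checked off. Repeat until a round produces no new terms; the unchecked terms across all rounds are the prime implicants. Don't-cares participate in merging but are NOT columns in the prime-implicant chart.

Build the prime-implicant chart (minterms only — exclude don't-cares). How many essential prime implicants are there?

5

[col 0] 00000, 00110*, 01010*, 01011*, 01100*, 01110*, 01111*, 10100*, 10101*, 10111*, 11000*, 11010*, 11011*, 11100*, 11101*
[col 1] -1010*, -1011*, -1100, 0-110, 01-10*, 01-11*, 0101-*, 011-0, 0111-*, 1-100*, 1-101*, 101-1, 1010-*, 11-00, 110-0, 1101-*, 1110-*
[col 2] -101-, 01-1-, 1-10-
Prime implicants: -101-, -1100, 0-110, 00000, 01-1-, 011-0, 1-10-, 101-1, 11-00, 110-0
PI chart (minterm → PIs covering it):
  6 | 0-110  (sole → essential)
  10 | -101-,01-1-
  11 | -101-,01-1-
  12 | -1100,011-0
  14 | 0-110,01-1-,011-0
  15 | 01-1-  (sole → essential)
  20 | 1-10-  (sole → essential)
  21 | 1-10-,101-1
  23 | 101-1  (sole → essential)
  24 | 11-00,110-0
  26 | -101-,110-0
  27 | -101-  (sole → essential)
  28 | -1100,1-10-,11-00
  29 | 1-10-  (sole → essential)
Essential prime implicants: -101-, 0-110, 01-1-, 1-10-, 101-1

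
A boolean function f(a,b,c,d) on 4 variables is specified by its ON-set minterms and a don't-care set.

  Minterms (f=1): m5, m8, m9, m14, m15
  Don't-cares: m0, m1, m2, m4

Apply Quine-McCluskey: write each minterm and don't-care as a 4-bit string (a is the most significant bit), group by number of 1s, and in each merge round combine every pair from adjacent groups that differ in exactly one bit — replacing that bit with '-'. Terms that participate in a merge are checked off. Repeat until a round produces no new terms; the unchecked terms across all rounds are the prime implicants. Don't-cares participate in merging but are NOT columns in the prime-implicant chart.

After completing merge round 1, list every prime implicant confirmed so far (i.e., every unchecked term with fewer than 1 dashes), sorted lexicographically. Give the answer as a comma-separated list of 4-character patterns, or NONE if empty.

[col 0] 0000*, 0001*, 0010*, 0100*, 0101*, 1000*, 1001*, 1110*, 1111*
[col 1] -000*, -001*, 0-00*, 0-01*, 00-0, 000-*, 010-*, 100-*, 111-
[col 2] -00-, 0-0-
Prime implicants: -00-, 0-0-, 00-0, 111-

NONE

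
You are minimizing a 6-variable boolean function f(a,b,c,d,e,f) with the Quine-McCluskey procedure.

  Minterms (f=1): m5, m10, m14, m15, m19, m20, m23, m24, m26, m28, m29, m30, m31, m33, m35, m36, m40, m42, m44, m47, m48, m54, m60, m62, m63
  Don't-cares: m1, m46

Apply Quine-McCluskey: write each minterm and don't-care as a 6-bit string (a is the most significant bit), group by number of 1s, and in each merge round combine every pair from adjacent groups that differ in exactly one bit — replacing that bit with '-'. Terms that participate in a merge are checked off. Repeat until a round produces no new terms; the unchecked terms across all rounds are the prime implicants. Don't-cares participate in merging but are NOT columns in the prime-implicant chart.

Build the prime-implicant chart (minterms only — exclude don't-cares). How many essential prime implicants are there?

11

Round 0: 000001✓ 000101✓ 001010✓ 001110✓ 001111✓ 010011✓ 010100✓ 010111✓ 011000✓ 011010✓ 011100✓ 011101✓ 011110✓ 011111✓ 100001✓ 100011✓ 100100✓ 101000✓ 101010✓ 101100✓ 101110✓ 101111✓ 110000 110110✓ 111100✓ 111110✓ 111111✓
Round 1: -00001 -01010✓ -01110✓ -01111✓ -11100✓ -11110✓ -11111✓ 0-1010✓ 0-1110✓ 0-1111✓ 000-01 001-10✓ 00111-✓ 01-100 01-111 010-11 011-00✓ 011-10✓ 0110-0✓ 0111-0✓ 0111-1✓ 01110-✓ 01111-✓ 1-1100✓ 1-1110✓ 1-1111✓ 10-100 1000-1 101-00✓ 101-10✓ 1010-0✓ 1011-0✓ 10111-✓ 11-110 1111-0✓ 11111-✓
Round 2: --1110✓ --1111✓ -01-10 -0111-✓ -111-0 -1111-✓ 0-1-10 0-111-✓ 011--0 0111-- 1-11-0 1-111-✓ 101--0
Round 3: --111-
PIs = {--111-, -00001, -01-10, -111-0, 0-1-10, 000-01, 01-100, 01-111, 010-11, 011--0, 0111--, 1-11-0, 10-100, 1000-1, 101--0, 11-110, 110000}
Coverage chart:
  m5: 000-01 ←essential
  m10: -01-10,0-1-10
  m14: --111-,-01-10,0-1-10
  m15: --111- ←essential
  m19: 010-11 ←essential
  m20: 01-100 ←essential
  m23: 01-111,010-11
  m24: 011--0 ←essential
  m26: 0-1-10,011--0
  m28: -111-0,01-100,011--0,0111--
  m29: 0111-- ←essential
  m30: --111-,-111-0,0-1-10,011--0,0111--
  m31: --111-,01-111,0111--
  m33: -00001,1000-1
  m35: 1000-1 ←essential
  m36: 10-100 ←essential
  m40: 101--0 ←essential
  m42: -01-10,101--0
  m44: 1-11-0,10-100,101--0
  m47: --111- ←essential
  m48: 110000 ←essential
  m54: 11-110 ←essential
  m60: -111-0,1-11-0
  m62: --111-,-111-0,1-11-0,11-110
  m63: --111- ←essential
Essential: --111-, 000-01, 01-100, 010-11, 011--0, 0111--, 10-100, 1000-1, 101--0, 11-110, 110000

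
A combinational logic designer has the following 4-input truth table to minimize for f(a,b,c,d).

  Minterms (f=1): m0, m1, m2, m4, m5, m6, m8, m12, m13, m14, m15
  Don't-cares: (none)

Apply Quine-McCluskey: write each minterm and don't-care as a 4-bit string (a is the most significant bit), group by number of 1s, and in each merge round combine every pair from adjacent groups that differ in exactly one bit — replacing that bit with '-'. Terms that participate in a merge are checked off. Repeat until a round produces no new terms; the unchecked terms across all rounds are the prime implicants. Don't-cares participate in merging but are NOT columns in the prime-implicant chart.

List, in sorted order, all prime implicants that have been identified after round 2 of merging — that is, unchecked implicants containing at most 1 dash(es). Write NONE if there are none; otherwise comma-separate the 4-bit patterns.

NONE

size-2^0 implicants → 0000(✓)  0001(✓)  0010(✓)  0100(✓)  0101(✓)  0110(✓)  1000(✓)  1100(✓)  1101(✓)  1110(✓)  1111(✓)
size-2^1 implicants → -000(✓)  -100(✓)  -101(✓)  -110(✓)  0-00(✓)  0-01(✓)  0-10(✓)  00-0(✓)  000-(✓)  01-0(✓)  010-(✓)  1-00(✓)  11-0(✓)  11-1(✓)  110-(✓)  111-(✓)
size-2^2 implicants → --00  -1-0  -10-  0--0  0-0-  11--
Unchecked terms (primes): --00, -1-0, -10-, 0--0, 0-0-, 11--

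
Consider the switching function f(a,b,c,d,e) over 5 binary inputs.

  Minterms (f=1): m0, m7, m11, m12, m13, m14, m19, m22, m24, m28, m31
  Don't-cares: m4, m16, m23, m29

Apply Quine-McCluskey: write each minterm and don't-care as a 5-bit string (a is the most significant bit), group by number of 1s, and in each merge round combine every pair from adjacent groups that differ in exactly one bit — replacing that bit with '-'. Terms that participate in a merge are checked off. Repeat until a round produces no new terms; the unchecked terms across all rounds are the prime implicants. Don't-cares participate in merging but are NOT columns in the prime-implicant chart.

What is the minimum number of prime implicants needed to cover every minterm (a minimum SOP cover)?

9

[col 0] 00000*, 00100*, 00111*, 01011, 01100*, 01101*, 01110*, 10000*, 10011*, 10110*, 10111*, 11000*, 11100*, 11101*, 11111*
[col 1] -0000, -0111, -1100*, -1101*, 0-100, 00-00, 011-0, 0110-*, 1-000, 1-111, 10-11, 1011-, 11-00, 111-1, 1110-*
[col 2] -110-
Prime implicants: -0000, -0111, -110-, 0-100, 00-00, 01011, 011-0, 1-000, 1-111, 10-11, 1011-, 11-00, 111-1
PI chart (minterm → PIs covering it):
  0 | -0000,00-00
  7 | -0111  (sole → essential)
  11 | 01011  (sole → essential)
  12 | -110-,0-100,011-0
  13 | -110-  (sole → essential)
  14 | 011-0  (sole → essential)
  19 | 10-11  (sole → essential)
  22 | 1011-  (sole → essential)
  24 | 1-000,11-00
  28 | -110-,11-00
  31 | 1-111,111-1
Essential prime implicants: -0111, -110-, 01011, 011-0, 10-11, 1011-
Petrick residual → -0000, 1-000, 1-111
Minimum SOP uses 9 PIs: b'c'd'e' + b'cde + bcd' + a'bc'de + a'bce' + ac'd'e' + acde + ab'de + ab'cd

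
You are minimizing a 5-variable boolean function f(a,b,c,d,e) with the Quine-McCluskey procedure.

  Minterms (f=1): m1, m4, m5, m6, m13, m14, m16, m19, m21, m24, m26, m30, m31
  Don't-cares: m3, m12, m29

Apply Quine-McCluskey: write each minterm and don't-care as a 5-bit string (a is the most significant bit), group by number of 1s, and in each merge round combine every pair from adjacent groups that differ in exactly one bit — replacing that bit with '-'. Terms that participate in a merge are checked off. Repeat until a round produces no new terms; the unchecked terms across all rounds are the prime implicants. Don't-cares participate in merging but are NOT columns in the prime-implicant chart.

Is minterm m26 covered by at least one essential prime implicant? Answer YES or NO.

[col 0] 00001*, 00011*, 00100*, 00101*, 00110*, 01100*, 01101*, 01110*, 10000*, 10011*, 10101*, 11000*, 11010*, 11101*, 11110*, 11111*
[col 1] -0011, -0101*, -1101*, -1110, 0-100*, 0-101*, 0-110*, 00-01, 000-1, 001-0*, 0010-*, 011-0*, 0110-*, 1-000, 1-101*, 11-10, 110-0, 111-1, 1111-
[col 2] --101, 0-1-0, 0-10-
Prime implicants: --101, -0011, -1110, 0-1-0, 0-10-, 00-01, 000-1, 1-000, 11-10, 110-0, 111-1, 1111-
PI chart (minterm → PIs covering it):
  1 | 00-01,000-1
  4 | 0-1-0,0-10-
  5 | --101,0-10-,00-01
  6 | 0-1-0  (sole → essential)
  13 | --101,0-10-
  14 | -1110,0-1-0
  16 | 1-000  (sole → essential)
  19 | -0011  (sole → essential)
  21 | --101  (sole → essential)
  24 | 1-000,110-0
  26 | 11-10,110-0
  30 | -1110,11-10,1111-
  31 | 111-1,1111-
Essential prime implicants: --101, -0011, 0-1-0, 1-000

NO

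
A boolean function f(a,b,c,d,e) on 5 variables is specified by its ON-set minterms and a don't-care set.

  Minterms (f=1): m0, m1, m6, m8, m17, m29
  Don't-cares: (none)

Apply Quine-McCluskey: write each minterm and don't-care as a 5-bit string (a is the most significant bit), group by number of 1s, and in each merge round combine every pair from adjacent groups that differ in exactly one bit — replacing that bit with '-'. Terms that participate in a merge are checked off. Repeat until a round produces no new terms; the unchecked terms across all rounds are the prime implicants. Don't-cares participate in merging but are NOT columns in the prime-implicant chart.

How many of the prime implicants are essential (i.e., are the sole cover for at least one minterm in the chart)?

Round 0: 00000✓ 00001✓ 00110 01000✓ 10001✓ 11101
Round 1: -0001 0-000 0000-
PIs = {-0001, 0-000, 0000-, 00110, 11101}
Coverage chart:
  m0: 0-000,0000-
  m1: -0001,0000-
  m6: 00110 ←essential
  m8: 0-000 ←essential
  m17: -0001 ←essential
  m29: 11101 ←essential
Essential: -0001, 0-000, 00110, 11101

4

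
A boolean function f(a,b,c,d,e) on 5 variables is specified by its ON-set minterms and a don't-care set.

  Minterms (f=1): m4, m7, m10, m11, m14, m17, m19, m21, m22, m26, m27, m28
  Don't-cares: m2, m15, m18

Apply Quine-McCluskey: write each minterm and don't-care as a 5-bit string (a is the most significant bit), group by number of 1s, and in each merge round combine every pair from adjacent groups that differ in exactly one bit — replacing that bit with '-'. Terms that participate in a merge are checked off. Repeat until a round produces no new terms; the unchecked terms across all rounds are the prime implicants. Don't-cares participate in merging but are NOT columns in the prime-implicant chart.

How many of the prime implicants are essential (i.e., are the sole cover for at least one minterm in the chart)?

size-2^0 implicants → 00010(✓)  00100  00111(✓)  01010(✓)  01011(✓)  01110(✓)  01111(✓)  10001(✓)  10010(✓)  10011(✓)  10101(✓)  10110(✓)  11010(✓)  11011(✓)  11100
size-2^1 implicants → -0010(✓)  -1010(✓)  -1011(✓)  0-010(✓)  0-111  01-10(✓)  01-11(✓)  0101-(✓)  0111-(✓)  1-010(✓)  1-011(✓)  10-01  10-10  100-1  1001-(✓)  1101-(✓)
size-2^2 implicants → --010  -101-  01-1-  1-01-
Unchecked terms (primes): --010, -101-, 0-111, 00100, 01-1-, 1-01-, 10-01, 10-10, 100-1, 11100
Minterm coverage:
  m4 ⊆ 00100 [E]
  m7 ⊆ 0-111 [E]
  m10 ⊆ --010,-101-,01-1-
  m11 ⊆ -101-,01-1-
  m14 ⊆ 01-1- [E]
  m17 ⊆ 10-01,100-1
  m19 ⊆ 1-01-,100-1
  m21 ⊆ 10-01 [E]
  m22 ⊆ 10-10 [E]
  m26 ⊆ --010,-101-,1-01-
  m27 ⊆ -101-,1-01-
  m28 ⊆ 11100 [E]
E = {0-111, 00100, 01-1-, 10-01, 10-10, 11100}

6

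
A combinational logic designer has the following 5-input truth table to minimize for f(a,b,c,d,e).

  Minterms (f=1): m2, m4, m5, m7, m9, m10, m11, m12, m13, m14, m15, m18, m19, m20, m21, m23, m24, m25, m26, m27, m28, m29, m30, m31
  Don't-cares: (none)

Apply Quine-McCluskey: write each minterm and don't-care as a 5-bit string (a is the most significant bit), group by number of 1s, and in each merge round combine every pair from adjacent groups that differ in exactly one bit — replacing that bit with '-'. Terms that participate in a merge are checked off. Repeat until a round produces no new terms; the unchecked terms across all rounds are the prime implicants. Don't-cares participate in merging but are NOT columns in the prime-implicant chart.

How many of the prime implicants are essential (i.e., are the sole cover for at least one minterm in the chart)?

5

Round 0: 00010✓ 00100✓ 00101✓ 00111✓ 01001✓ 01010✓ 01011✓ 01100✓ 01101✓ 01110✓ 01111✓ 10010✓ 10011✓ 10100✓ 10101✓ 10111✓ 11000✓ 11001✓ 11010✓ 11011✓ 11100✓ 11101✓ 11110✓ 11111✓
Round 1: -0010✓ -0100✓ -0101✓ -0111✓ -1001✓ -1010✓ -1011✓ -1100✓ -1101✓ -1110✓ -1111✓ 0-010✓ 0-100✓ 0-101✓ 0-111✓ 001-1✓ 0010-✓ 01-01✓ 01-10✓ 01-11✓ 010-1✓ 0101-✓ 011-0✓ 011-1✓ 0110-✓ 0111-✓ 1-010✓ 1-011✓ 1-100✓ 1-101✓ 1-111✓ 10-11✓ 1001-✓ 101-1✓ 1010-✓ 11-00✓ 11-01✓ 11-10✓ 11-11✓ 110-0✓ 110-1✓ 1100-✓ 1101-✓ 111-0✓ 111-1✓ 1110-✓ 1111-✓
Round 2: --010 --100✓ --101✓ --111✓ -01-1✓ -010-✓ -1-01✓ -1-10✓ -1-11✓ -10-1✓ -101-✓ -11-0✓ -11-1✓ -110-✓ -111-✓ 0-1-1✓ 0-10-✓ 01--1✓ 01-1-✓ 011--✓ 1--11 1-01- 1-1-1✓ 1-10-✓ 11--0✓ 11--1✓ 11-0-✓ 11-1-✓ 110--✓ 111--✓
Round 3: --1-1 --10- -1--1 -1-1- -11-- 11---
PIs = {--010, --1-1, --10-, -1--1, -1-1-, -11--, 1--11, 1-01-, 11---}
Coverage chart:
  m2: --010 ←essential
  m4: --10- ←essential
  m5: --1-1,--10-
  m7: --1-1 ←essential
  m9: -1--1 ←essential
  m10: --010,-1-1-
  m11: -1--1,-1-1-
  m12: --10-,-11--
  m13: --1-1,--10-,-1--1,-11--
  m14: -1-1-,-11--
  m15: --1-1,-1--1,-1-1-,-11--
  m18: --010,1-01-
  m19: 1--11,1-01-
  m20: --10- ←essential
  m21: --1-1,--10-
  m23: --1-1,1--11
  m24: 11--- ←essential
  m25: -1--1,11---
  m26: --010,-1-1-,1-01-,11---
  m27: -1--1,-1-1-,1--11,1-01-,11---
  m28: --10-,-11--,11---
  m29: --1-1,--10-,-1--1,-11--,11---
  m30: -1-1-,-11--,11---
  m31: --1-1,-1--1,-1-1-,-11--,1--11,11---
Essential: --010, --1-1, --10-, -1--1, 11---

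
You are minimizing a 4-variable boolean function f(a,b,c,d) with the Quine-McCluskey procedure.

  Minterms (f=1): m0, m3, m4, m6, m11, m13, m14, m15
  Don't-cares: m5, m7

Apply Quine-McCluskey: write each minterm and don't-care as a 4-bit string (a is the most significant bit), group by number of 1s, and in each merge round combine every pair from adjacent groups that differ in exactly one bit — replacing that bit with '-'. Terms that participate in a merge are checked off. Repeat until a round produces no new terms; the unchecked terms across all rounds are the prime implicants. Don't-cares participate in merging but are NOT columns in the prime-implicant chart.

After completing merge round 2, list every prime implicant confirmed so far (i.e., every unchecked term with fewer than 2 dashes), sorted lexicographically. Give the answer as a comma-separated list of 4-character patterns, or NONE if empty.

Round 0: 0000✓ 0011✓ 0100✓ 0101✓ 0110✓ 0111✓ 1011✓ 1101✓ 1110✓ 1111✓
Round 1: -011✓ -101✓ -110✓ -111✓ 0-00 0-11✓ 01-0✓ 01-1✓ 010-✓ 011-✓ 1-11✓ 11-1✓ 111-✓
Round 2: --11 -1-1 -11- 01--
PIs = {--11, -1-1, -11-, 0-00, 01--}

0-00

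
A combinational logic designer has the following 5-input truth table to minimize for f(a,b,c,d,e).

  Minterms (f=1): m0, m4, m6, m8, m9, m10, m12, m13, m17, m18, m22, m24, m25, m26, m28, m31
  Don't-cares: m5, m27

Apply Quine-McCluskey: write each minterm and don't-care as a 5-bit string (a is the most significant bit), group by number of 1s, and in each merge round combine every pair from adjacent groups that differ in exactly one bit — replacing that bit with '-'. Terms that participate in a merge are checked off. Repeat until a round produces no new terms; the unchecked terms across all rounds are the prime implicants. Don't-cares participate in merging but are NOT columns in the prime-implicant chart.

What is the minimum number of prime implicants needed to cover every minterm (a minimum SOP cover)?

8

size-2^0 implicants → 00000(✓)  00100(✓)  00101(✓)  00110(✓)  01000(✓)  01001(✓)  01010(✓)  01100(✓)  01101(✓)  10001(✓)  10010(✓)  10110(✓)  11000(✓)  11001(✓)  11010(✓)  11011(✓)  11100(✓)  11111(✓)
size-2^1 implicants → -0110  -1000(✓)  -1001(✓)  -1010(✓)  -1100(✓)  0-000(✓)  0-100(✓)  0-101(✓)  00-00(✓)  001-0  0010-(✓)  01-00(✓)  01-01(✓)  010-0(✓)  0100-(✓)  0110-(✓)  1-001  1-010  10-10  11-00(✓)  11-11  110-0(✓)  110-1(✓)  1100-(✓)  1101-(✓)
size-2^2 implicants → -1-00  -10-0  -100-  0--00  0-10-  01-0-  110--
Unchecked terms (primes): -0110, -1-00, -10-0, -100-, 0--00, 0-10-, 001-0, 01-0-, 1-001, 1-010, 10-10, 11-11, 110--
Minterm coverage:
  m0 ⊆ 0--00 [E]
  m4 ⊆ 0--00,0-10-,001-0
  m6 ⊆ -0110,001-0
  m8 ⊆ -1-00,-10-0,-100-,0--00,01-0-
  m9 ⊆ -100-,01-0-
  m10 ⊆ -10-0 [E]
  m12 ⊆ -1-00,0--00,0-10-,01-0-
  m13 ⊆ 0-10-,01-0-
  m17 ⊆ 1-001 [E]
  m18 ⊆ 1-010,10-10
  m22 ⊆ -0110,10-10
  m24 ⊆ -1-00,-10-0,-100-,110--
  m25 ⊆ -100-,1-001,110--
  m26 ⊆ -10-0,1-010,110--
  m28 ⊆ -1-00 [E]
  m31 ⊆ 11-11 [E]
E = {-1-00, -10-0, 0--00, 1-001, 11-11}
Petrick residual → -0110, 01-0-, 1-010
Cover = b'cde' + bd'e' + bc'e' + a'd'e' + a'bd' + ac'd'e + ac'de' + abde  |cover|=8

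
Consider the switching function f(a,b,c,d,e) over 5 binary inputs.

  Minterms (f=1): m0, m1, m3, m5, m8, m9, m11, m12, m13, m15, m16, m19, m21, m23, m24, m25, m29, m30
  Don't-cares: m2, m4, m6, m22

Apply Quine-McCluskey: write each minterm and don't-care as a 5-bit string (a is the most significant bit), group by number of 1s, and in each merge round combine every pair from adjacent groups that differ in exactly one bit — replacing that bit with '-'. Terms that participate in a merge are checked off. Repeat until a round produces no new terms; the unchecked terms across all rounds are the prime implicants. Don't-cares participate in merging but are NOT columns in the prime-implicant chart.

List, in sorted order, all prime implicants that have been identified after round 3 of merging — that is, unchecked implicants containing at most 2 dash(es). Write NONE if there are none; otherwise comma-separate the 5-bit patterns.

Round 0: 00000✓ 00001✓ 00010✓ 00011✓ 00100✓ 00101✓ 00110✓ 01000✓ 01001✓ 01011✓ 01100✓ 01101✓ 01111✓ 10000✓ 10011✓ 10101✓ 10110✓ 10111✓ 11000✓ 11001✓ 11101✓ 11110✓
Round 1: -0000✓ -0011 -0101✓ -0110 -1000✓ -1001✓ -1101✓ 0-000✓ 0-001✓ 0-011✓ 0-100✓ 0-101✓ 00-00✓ 00-01✓ 00-10✓ 000-0✓ 000-1✓ 0000-✓ 0001-✓ 001-0✓ 0010-✓ 01-00✓ 01-01✓ 01-11✓ 010-1✓ 0100-✓ 011-1✓ 0110-✓ 1-000✓ 1-101✓ 1-110 10-11 101-1 1011- 11-01✓ 1100-✓
Round 2: --000 --101 -1-01 -100- 0--00✓ 0--01✓ 0-0-1 0-00-✓ 0-10-✓ 00--0 00-0-✓ 000-- 01--1 01-0-✓
Round 3: 0--0-
PIs = {--000, --101, -0011, -0110, -1-01, -100-, 0--0-, 0-0-1, 00--0, 000--, 01--1, 1-110, 10-11, 101-1, 1011-}

--000, --101, -0011, -0110, -1-01, -100-, 0-0-1, 00--0, 000--, 01--1, 1-110, 10-11, 101-1, 1011-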